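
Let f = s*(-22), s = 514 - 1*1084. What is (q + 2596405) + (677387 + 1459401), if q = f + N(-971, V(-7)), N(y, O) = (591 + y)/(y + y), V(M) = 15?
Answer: 4608106933/971 ≈ 4.7457e+6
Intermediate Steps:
s = -570 (s = 514 - 1084 = -570)
N(y, O) = (591 + y)/(2*y) (N(y, O) = (591 + y)/((2*y)) = (591 + y)*(1/(2*y)) = (591 + y)/(2*y))
f = 12540 (f = -570*(-22) = 12540)
q = 12176530/971 (q = 12540 + (1/2)*(591 - 971)/(-971) = 12540 + (1/2)*(-1/971)*(-380) = 12540 + 190/971 = 12176530/971 ≈ 12540.)
(q + 2596405) + (677387 + 1459401) = (12176530/971 + 2596405) + (677387 + 1459401) = 2533285785/971 + 2136788 = 4608106933/971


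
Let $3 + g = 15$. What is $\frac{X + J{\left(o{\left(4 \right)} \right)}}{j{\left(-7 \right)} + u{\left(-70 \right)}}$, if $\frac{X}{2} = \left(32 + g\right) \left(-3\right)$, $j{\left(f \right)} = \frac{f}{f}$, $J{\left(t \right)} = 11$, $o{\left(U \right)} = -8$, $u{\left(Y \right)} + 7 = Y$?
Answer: $\frac{253}{76} \approx 3.3289$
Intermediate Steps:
$g = 12$ ($g = -3 + 15 = 12$)
$u{\left(Y \right)} = -7 + Y$
$j{\left(f \right)} = 1$
$X = -264$ ($X = 2 \left(32 + 12\right) \left(-3\right) = 2 \cdot 44 \left(-3\right) = 2 \left(-132\right) = -264$)
$\frac{X + J{\left(o{\left(4 \right)} \right)}}{j{\left(-7 \right)} + u{\left(-70 \right)}} = \frac{-264 + 11}{1 - 77} = - \frac{253}{1 - 77} = - \frac{253}{-76} = \left(-253\right) \left(- \frac{1}{76}\right) = \frac{253}{76}$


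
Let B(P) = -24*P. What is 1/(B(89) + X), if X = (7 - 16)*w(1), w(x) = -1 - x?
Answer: -1/2118 ≈ -0.00047214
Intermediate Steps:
X = 18 (X = (7 - 16)*(-1 - 1*1) = -9*(-1 - 1) = -9*(-2) = 18)
1/(B(89) + X) = 1/(-24*89 + 18) = 1/(-2136 + 18) = 1/(-2118) = -1/2118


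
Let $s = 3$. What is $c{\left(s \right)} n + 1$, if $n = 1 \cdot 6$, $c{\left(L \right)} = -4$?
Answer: $-23$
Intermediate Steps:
$n = 6$
$c{\left(s \right)} n + 1 = \left(-4\right) 6 + 1 = -24 + 1 = -23$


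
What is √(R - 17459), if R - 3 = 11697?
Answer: I*√5759 ≈ 75.888*I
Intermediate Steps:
R = 11700 (R = 3 + 11697 = 11700)
√(R - 17459) = √(11700 - 17459) = √(-5759) = I*√5759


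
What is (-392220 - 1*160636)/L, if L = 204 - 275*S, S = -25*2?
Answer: -276428/6977 ≈ -39.620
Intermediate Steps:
S = -50
L = 13954 (L = 204 - 275*(-50) = 204 + 13750 = 13954)
(-392220 - 1*160636)/L = (-392220 - 1*160636)/13954 = (-392220 - 160636)*(1/13954) = -552856*1/13954 = -276428/6977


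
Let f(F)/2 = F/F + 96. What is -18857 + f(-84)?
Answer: -18663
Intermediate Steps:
f(F) = 194 (f(F) = 2*(F/F + 96) = 2*(1 + 96) = 2*97 = 194)
-18857 + f(-84) = -18857 + 194 = -18663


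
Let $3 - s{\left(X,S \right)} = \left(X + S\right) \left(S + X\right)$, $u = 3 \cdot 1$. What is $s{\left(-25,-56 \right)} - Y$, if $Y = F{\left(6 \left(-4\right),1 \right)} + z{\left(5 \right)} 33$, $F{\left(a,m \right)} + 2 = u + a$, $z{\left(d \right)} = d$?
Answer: $-6700$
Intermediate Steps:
$u = 3$
$s{\left(X,S \right)} = 3 - \left(S + X\right)^{2}$ ($s{\left(X,S \right)} = 3 - \left(X + S\right) \left(S + X\right) = 3 - \left(S + X\right) \left(S + X\right) = 3 - \left(S + X\right)^{2}$)
$F{\left(a,m \right)} = 1 + a$ ($F{\left(a,m \right)} = -2 + \left(3 + a\right) = 1 + a$)
$Y = 142$ ($Y = \left(1 + 6 \left(-4\right)\right) + 5 \cdot 33 = \left(1 - 24\right) + 165 = -23 + 165 = 142$)
$s{\left(-25,-56 \right)} - Y = \left(3 - \left(-56 - 25\right)^{2}\right) - 142 = \left(3 - \left(-81\right)^{2}\right) - 142 = \left(3 - 6561\right) - 142 = -6558 - 142 = -6700$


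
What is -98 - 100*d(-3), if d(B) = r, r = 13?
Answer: -1398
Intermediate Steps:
d(B) = 13
-98 - 100*d(-3) = -98 - 100*13 = -98 - 1300 = -1398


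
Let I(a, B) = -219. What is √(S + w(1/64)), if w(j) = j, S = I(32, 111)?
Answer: I*√14015/8 ≈ 14.798*I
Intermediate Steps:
S = -219
√(S + w(1/64)) = √(-219 + 1/64) = √(-14015/64) = I*√14015/8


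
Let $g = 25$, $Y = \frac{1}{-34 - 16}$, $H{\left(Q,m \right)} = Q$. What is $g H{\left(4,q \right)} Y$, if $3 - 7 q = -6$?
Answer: $-2$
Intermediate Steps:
$q = \frac{9}{7}$ ($q = \frac{3}{7} - - \frac{6}{7} = \frac{3}{7} + \frac{6}{7} = \frac{9}{7} \approx 1.2857$)
$Y = - \frac{1}{50}$ ($Y = \frac{1}{-50} = - \frac{1}{50} \approx -0.02$)
$g H{\left(4,q \right)} Y = 25 \cdot 4 \left(- \frac{1}{50}\right) = 100 \left(- \frac{1}{50}\right) = -2$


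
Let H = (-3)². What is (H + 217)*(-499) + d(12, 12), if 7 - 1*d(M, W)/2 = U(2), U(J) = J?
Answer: -112764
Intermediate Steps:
H = 9
d(M, W) = 10 (d(M, W) = 14 - 2*2 = 14 - 4 = 10)
(H + 217)*(-499) + d(12, 12) = (9 + 217)*(-499) + 10 = 226*(-499) + 10 = -112774 + 10 = -112764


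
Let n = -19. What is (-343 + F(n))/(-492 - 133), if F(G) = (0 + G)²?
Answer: -18/625 ≈ -0.028800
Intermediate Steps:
F(G) = G²
(-343 + F(n))/(-492 - 133) = (-343 + (-19)²)/(-492 - 133) = (-343 + 361)/(-625) = 18*(-1/625) = -18/625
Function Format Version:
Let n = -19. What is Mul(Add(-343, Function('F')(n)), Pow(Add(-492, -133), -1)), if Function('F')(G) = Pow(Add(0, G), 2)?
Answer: Rational(-18, 625) ≈ -0.028800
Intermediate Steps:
Function('F')(G) = Pow(G, 2)
Mul(Add(-343, Function('F')(n)), Pow(Add(-492, -133), -1)) = Mul(Add(-343, Pow(-19, 2)), Pow(Add(-492, -133), -1)) = Mul(Add(-343, 361), Pow(-625, -1)) = Mul(18, Rational(-1, 625)) = Rational(-18, 625)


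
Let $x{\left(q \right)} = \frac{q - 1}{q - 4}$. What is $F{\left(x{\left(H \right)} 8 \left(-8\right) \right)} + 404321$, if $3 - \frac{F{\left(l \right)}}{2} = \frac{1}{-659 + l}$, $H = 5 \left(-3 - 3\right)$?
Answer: $\frac{4930767799}{12195} \approx 4.0433 \cdot 10^{5}$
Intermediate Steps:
$H = -30$ ($H = 5 \left(-6\right) = -30$)
$x{\left(q \right)} = \frac{-1 + q}{-4 + q}$
$F{\left(l \right)} = 6 - \frac{2}{-659 + l}$
$F{\left(x{\left(H \right)} 8 \left(-8\right) \right)} + 404321 = \frac{2 \left(-1978 + 3 \frac{-1 - 30}{-4 - 30} \cdot 8 \left(-8\right)\right)}{-659 + \frac{-1 - 30}{-4 - 30} \cdot 8 \left(-8\right)} + 404321 = \frac{2 \left(-1978 + 3 \frac{1}{-34} \left(-31\right) 8 \left(-8\right)\right)}{-659 + \frac{1}{-34} \left(-31\right) 8 \left(-8\right)} + 404321 = \frac{2 \left(-1978 + 3 \left(- \frac{1}{34}\right) \left(-31\right) 8 \left(-8\right)\right)}{-659 + \left(- \frac{1}{34}\right) \left(-31\right) 8 \left(-8\right)} + 404321 = \frac{2 \left(-1978 + 3 \cdot \frac{31}{34} \cdot 8 \left(-8\right)\right)}{-659 + \frac{31}{34} \cdot 8 \left(-8\right)} + 404321 = \frac{2 \left(-1978 + 3 \cdot \frac{124}{17} \left(-8\right)\right)}{-659 + \frac{124}{17} \left(-8\right)} + 404321 = \frac{2 \left(-1978 + 3 \left(- \frac{992}{17}\right)\right)}{-659 - \frac{992}{17}} + 404321 = \frac{2 \left(-1978 - \frac{2976}{17}\right)}{- \frac{12195}{17}} + 404321 = 2 \left(- \frac{17}{12195}\right) \left(- \frac{36602}{17}\right) + 404321 = \frac{73204}{12195} + 404321 = \frac{4930767799}{12195}$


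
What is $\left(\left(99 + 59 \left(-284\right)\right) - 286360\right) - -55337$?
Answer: $-247680$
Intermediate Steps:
$\left(\left(99 + 59 \left(-284\right)\right) - 286360\right) - -55337 = \left(\left(99 - 16756\right) - 286360\right) + \left(-81 + 55418\right) = \left(-16657 - 286360\right) + 55337 = -303017 + 55337 = -247680$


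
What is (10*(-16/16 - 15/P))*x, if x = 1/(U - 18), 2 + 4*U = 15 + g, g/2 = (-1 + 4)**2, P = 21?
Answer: 480/287 ≈ 1.6725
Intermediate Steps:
g = 18 (g = 2*(-1 + 4)**2 = 2*3**2 = 2*9 = 18)
U = 31/4 (U = -1/2 + (15 + 18)/4 = -1/2 + (1/4)*33 = -1/2 + 33/4 = 31/4 ≈ 7.7500)
x = -4/41 (x = 1/(31/4 - 18) = 1/(-41/4) = -4/41 ≈ -0.097561)
(10*(-16/16 - 15/P))*x = (10*(-16/16 - 15/21))*(-4/41) = (10*(-16*1/16 - 15*1/21))*(-4/41) = (10*(-1 - 5/7))*(-4/41) = (10*(-12/7))*(-4/41) = -120/7*(-4/41) = 480/287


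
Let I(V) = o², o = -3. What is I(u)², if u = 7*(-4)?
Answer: 81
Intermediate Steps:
u = -28
I(V) = 9 (I(V) = (-3)² = 9)
I(u)² = 9² = 81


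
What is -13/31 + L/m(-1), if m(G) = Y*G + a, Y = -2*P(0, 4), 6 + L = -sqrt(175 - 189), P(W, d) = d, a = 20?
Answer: -275/434 - I*sqrt(14)/28 ≈ -0.63364 - 0.13363*I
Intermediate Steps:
L = -6 - I*sqrt(14) (L = -6 - sqrt(175 - 189) = -6 - sqrt(-14) = -6 - I*sqrt(14) ≈ -6.0 - 3.7417*I)
Y = -8 (Y = -2*4 = -8)
m(G) = 20 - 8*G (m(G) = -8*G + 20 = 20 - 8*G)
-13/31 + L/m(-1) = -13/31 + (-6 - I*sqrt(14))/(20 - 8*(-1)) = -13*1/31 + (-6 - I*sqrt(14))/(20 + 8) = -13/31 + (-6 - I*sqrt(14))/28 = -13/31 + (-6 - I*sqrt(14))*(1/28) = -13/31 + (-3/14 - I*sqrt(14)/28) = -275/434 - I*sqrt(14)/28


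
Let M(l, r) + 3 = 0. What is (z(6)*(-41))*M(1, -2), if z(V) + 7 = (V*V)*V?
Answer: 25707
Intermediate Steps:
M(l, r) = -3 (M(l, r) = -3 + 0 = -3)
z(V) = -7 + V³ (z(V) = -7 + (V*V)*V = -7 + V²*V = -7 + V³)
(z(6)*(-41))*M(1, -2) = ((-7 + 6³)*(-41))*(-3) = ((-7 + 216)*(-41))*(-3) = (209*(-41))*(-3) = -8569*(-3) = 25707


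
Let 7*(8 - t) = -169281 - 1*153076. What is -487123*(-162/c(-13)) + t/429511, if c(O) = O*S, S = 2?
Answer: -1303630695102/429511 ≈ -3.0352e+6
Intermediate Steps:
c(O) = 2*O (c(O) = O*2 = 2*O)
t = 46059 (t = 8 - (-169281 - 1*153076)/7 = 8 - (-169281 - 153076)/7 = 8 - ⅐*(-322357) = 8 + 46051 = 46059)
-487123*(-162/c(-13)) + t/429511 = -487123/((2*(-13))/(-162)) + 46059/429511 = -487123/((-26*(-1/162))) + 46059*(1/429511) = -487123/13/81 + 46059/429511 = -487123*81/13 + 46059/429511 = -3035151 + 46059/429511 = -1303630695102/429511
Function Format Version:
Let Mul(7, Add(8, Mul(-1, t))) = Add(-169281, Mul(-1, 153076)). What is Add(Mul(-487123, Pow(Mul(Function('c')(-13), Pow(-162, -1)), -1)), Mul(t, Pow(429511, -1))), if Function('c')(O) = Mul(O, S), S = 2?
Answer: Rational(-1303630695102, 429511) ≈ -3.0352e+6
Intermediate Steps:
Function('c')(O) = Mul(2, O) (Function('c')(O) = Mul(O, 2) = Mul(2, O))
t = 46059 (t = Add(8, Mul(Rational(-1, 7), Add(-169281, Mul(-1, 153076)))) = Add(8, Mul(Rational(-1, 7), Add(-169281, -153076))) = Add(8, Mul(Rational(-1, 7), -322357)) = Add(8, 46051) = 46059)
Add(Mul(-487123, Pow(Mul(Function('c')(-13), Pow(-162, -1)), -1)), Mul(t, Pow(429511, -1))) = Add(Mul(-487123, Pow(Mul(Mul(2, -13), Pow(-162, -1)), -1)), Mul(46059, Pow(429511, -1))) = Add(Mul(-487123, Pow(Mul(-26, Rational(-1, 162)), -1)), Mul(46059, Rational(1, 429511))) = Add(Mul(-487123, Pow(Rational(13, 81), -1)), Rational(46059, 429511)) = Add(Mul(-487123, Rational(81, 13)), Rational(46059, 429511)) = Add(-3035151, Rational(46059, 429511)) = Rational(-1303630695102, 429511)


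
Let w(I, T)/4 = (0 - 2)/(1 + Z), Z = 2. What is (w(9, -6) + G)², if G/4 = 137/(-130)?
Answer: 1800964/38025 ≈ 47.363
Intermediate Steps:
G = -274/65 (G = 4*(137/(-130)) = 4*(137*(-1/130)) = 4*(-137/130) = -274/65 ≈ -4.2154)
w(I, T) = -8/3 (w(I, T) = 4*((0 - 2)/(1 + 2)) = 4*(-2/3) = 4*(-2*⅓) = 4*(-⅔) = -8/3)
(w(9, -6) + G)² = (-8/3 - 274/65)² = (-1342/195)² = 1800964/38025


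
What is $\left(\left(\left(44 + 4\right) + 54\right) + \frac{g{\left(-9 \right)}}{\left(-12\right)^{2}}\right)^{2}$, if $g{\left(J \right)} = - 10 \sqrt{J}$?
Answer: $\frac{5992679}{576} - \frac{85 i}{2} \approx 10404.0 - 42.5 i$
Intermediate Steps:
$\left(\left(\left(44 + 4\right) + 54\right) + \frac{g{\left(-9 \right)}}{\left(-12\right)^{2}}\right)^{2} = \left(\left(\left(44 + 4\right) + 54\right) + \frac{\left(-10\right) \sqrt{-9}}{\left(-12\right)^{2}}\right)^{2} = \left(\left(48 + 54\right) + \frac{\left(-10\right) 3 i}{144}\right)^{2} = \left(102 + - 30 i \frac{1}{144}\right)^{2} = \left(102 - \frac{5 i}{24}\right)^{2}$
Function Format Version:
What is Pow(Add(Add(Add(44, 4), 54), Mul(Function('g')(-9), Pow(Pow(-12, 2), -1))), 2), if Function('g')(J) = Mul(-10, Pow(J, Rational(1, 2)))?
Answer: Add(Rational(5992679, 576), Mul(Rational(-85, 2), I)) ≈ Add(10404., Mul(-42.500, I))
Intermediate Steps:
Pow(Add(Add(Add(44, 4), 54), Mul(Function('g')(-9), Pow(Pow(-12, 2), -1))), 2) = Pow(Add(Add(Add(44, 4), 54), Mul(Mul(-10, Pow(-9, Rational(1, 2))), Pow(Pow(-12, 2), -1))), 2) = Pow(Add(Add(48, 54), Mul(Mul(-10, Mul(3, I)), Pow(144, -1))), 2) = Pow(Add(102, Mul(Mul(-30, I), Rational(1, 144))), 2) = Pow(Add(102, Mul(Rational(-5, 24), I)), 2)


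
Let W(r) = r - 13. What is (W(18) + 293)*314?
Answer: 93572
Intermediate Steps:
W(r) = -13 + r
(W(18) + 293)*314 = ((-13 + 18) + 293)*314 = (5 + 293)*314 = 298*314 = 93572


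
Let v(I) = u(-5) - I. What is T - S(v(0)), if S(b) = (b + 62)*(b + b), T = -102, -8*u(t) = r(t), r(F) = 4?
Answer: -81/2 ≈ -40.500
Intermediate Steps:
u(t) = -½ (u(t) = -⅛*4 = -½)
v(I) = -½ - I
S(b) = 2*b*(62 + b) (S(b) = (62 + b)*(2*b) = 2*b*(62 + b))
T - S(v(0)) = -102 - 2*(-½ - 1*0)*(62 + (-½ - 1*0)) = -102 - 2*(-½ + 0)*(62 + (-½ + 0)) = -102 - 2*(-1)*(62 - ½)/2 = -102 - 2*(-1)*123/(2*2) = -102 - 1*(-123/2) = -102 + 123/2 = -81/2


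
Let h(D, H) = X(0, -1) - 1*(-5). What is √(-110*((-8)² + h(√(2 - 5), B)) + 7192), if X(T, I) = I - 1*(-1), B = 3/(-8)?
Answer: I*√398 ≈ 19.95*I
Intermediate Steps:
B = -3/8 (B = 3*(-⅛) = -3/8 ≈ -0.37500)
X(T, I) = 1 + I (X(T, I) = I + 1 = 1 + I)
h(D, H) = 5 (h(D, H) = (1 - 1) - 1*(-5) = 0 + 5 = 5)
√(-110*((-8)² + h(√(2 - 5), B)) + 7192) = √(-110*((-8)² + 5) + 7192) = √(-110*(64 + 5) + 7192) = √(-110*69 + 7192) = √(-7590 + 7192) = √(-398) = I*√398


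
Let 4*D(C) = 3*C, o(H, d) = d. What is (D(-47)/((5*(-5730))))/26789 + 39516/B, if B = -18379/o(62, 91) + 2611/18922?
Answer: -23210260648357697087/118547037963204200 ≈ -195.79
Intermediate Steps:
D(C) = 3*C/4 (D(C) = (3*C)/4 = 3*C/4)
B = -347529837/1721902 (B = -18379/91 + 2611/18922 = -347529837/1721902 ≈ -201.83)
(D(-47)/((5*(-5730))))/26789 + 39516/B = (((3/4)*(-47))/((5*(-5730))))/26789 + 39516/(-347529837/1721902) = -141/4/(-28650)*(1/26789) + 39516*(-1721902/347529837) = -141/4*(-1/28650)*(1/26789) - 22680893144/115843279 = (47/38200)*(1/26789) - 22680893144/115843279 = 47/1023339800 - 22680893144/115843279 = -23210260648357697087/118547037963204200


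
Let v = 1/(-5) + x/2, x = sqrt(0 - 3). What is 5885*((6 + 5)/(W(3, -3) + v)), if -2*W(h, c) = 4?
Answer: -14241700/559 - 3236750*I*sqrt(3)/559 ≈ -25477.0 - 10029.0*I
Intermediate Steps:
x = I*sqrt(3) (x = sqrt(-3) = I*sqrt(3) ≈ 1.732*I)
W(h, c) = -2 (W(h, c) = -1/2*4 = -2)
v = -1/5 + I*sqrt(3)/2 (v = 1/(-5) + (I*sqrt(3))/2 = 1*(-1/5) + (I*sqrt(3))*(1/2) = -1/5 + I*sqrt(3)/2 ≈ -0.2 + 0.86602*I)
5885*((6 + 5)/(W(3, -3) + v)) = 5885*((6 + 5)/(-2 + (-1/5 + I*sqrt(3)/2))) = 5885*(11/(-11/5 + I*sqrt(3)/2)) = 64735/(-11/5 + I*sqrt(3)/2)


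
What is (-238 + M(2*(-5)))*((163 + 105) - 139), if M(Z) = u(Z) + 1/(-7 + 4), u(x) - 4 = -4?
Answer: -30745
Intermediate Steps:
u(x) = 0 (u(x) = 4 - 4 = 0)
M(Z) = -⅓ (M(Z) = 0 + 1/(-7 + 4) = 0 + 1/(-3) = 0 - ⅓ = -⅓)
(-238 + M(2*(-5)))*((163 + 105) - 139) = (-238 - ⅓)*((163 + 105) - 139) = -715*(268 - 139)/3 = -715/3*129 = -30745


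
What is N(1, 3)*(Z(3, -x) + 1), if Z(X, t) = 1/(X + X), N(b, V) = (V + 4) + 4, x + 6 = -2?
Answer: 77/6 ≈ 12.833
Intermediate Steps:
x = -8 (x = -6 - 2 = -8)
N(b, V) = 8 + V (N(b, V) = (4 + V) + 4 = 8 + V)
Z(X, t) = 1/(2*X)
N(1, 3)*(Z(3, -x) + 1) = (8 + 3)*((½)/3 + 1) = 11*((½)*(⅓) + 1) = 11*(⅙ + 1) = 11*(7/6) = 77/6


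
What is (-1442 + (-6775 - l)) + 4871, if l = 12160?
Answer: -15506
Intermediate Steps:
(-1442 + (-6775 - l)) + 4871 = (-1442 + (-6775 - 1*12160)) + 4871 = (-1442 + (-6775 - 12160)) + 4871 = (-1442 - 18935) + 4871 = -20377 + 4871 = -15506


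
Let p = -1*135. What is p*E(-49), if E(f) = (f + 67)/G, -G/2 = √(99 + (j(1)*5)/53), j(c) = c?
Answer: 1215*√69589/2626 ≈ 122.05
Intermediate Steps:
G = -4*√69589/53 (G = -2*√(99 + (1*5)/53) = -2*√(99 + 5*(1/53)) = -2*√(99 + 5/53) = -4*√69589/53 ≈ -19.909)
p = -135
E(f) = -√69589*(67 + f)/5252 (E(f) = (f + 67)/((-4*√69589/53)) = (67 + f)*(-√69589/5252) = -√69589*(67 + f)/5252)
p*E(-49) = -135*√69589*(-67 - 1*(-49))/5252 = -135*√69589*(-67 + 49)/5252 = -135*√69589*(-18)/5252 = -(-1215)*√69589/2626 = 1215*√69589/2626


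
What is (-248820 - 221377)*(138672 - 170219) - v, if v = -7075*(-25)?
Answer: 14833127884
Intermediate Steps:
v = 176875
(-248820 - 221377)*(138672 - 170219) - v = (-248820 - 221377)*(138672 - 170219) - 1*176875 = -470197*(-31547) - 176875 = 14833304759 - 176875 = 14833127884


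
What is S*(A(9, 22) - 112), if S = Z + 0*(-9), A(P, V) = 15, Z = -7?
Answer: 679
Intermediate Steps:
S = -7 (S = -7 + 0*(-9) = -7 + 0 = -7)
S*(A(9, 22) - 112) = -7*(15 - 112) = -7*(-97) = 679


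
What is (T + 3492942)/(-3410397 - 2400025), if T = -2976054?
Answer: -258444/2905211 ≈ -0.088959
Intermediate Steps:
(T + 3492942)/(-3410397 - 2400025) = (-2976054 + 3492942)/(-3410397 - 2400025) = 516888/(-5810422) = 516888*(-1/5810422) = -258444/2905211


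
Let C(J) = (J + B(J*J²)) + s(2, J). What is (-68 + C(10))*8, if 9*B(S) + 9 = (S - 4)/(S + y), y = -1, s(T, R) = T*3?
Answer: -1268072/2997 ≈ -423.11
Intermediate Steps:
s(T, R) = 3*T
B(S) = -1 + (-4 + S)/(9*(-1 + S)) (B(S) = -1 + ((S - 4)/(S - 1))/9 = -1 + ((-4 + S)/(-1 + S))/9 = -1 + (-4 + S)/(9*(-1 + S)))
C(J) = 6 + J + (5 - 8*J³)/(9*(-1 + J³)) (C(J) = (J + (5 - 8*J*J²)/(9*(-1 + J*J²))) + 3*2 = (J + (5 - 8*J³)/(9*(-1 + J³))) + 6 = 6 + J + (5 - 8*J³)/(9*(-1 + J³)))
(-68 + C(10))*8 = (-68 + (-49/9 + 10⁴ - 1*10 + (46/9)*10³)/(-1 + 10³))*8 = (-68 + (-49/9 + 10000 - 10 + (46/9)*1000)/(-1 + 1000))*8 = (-68 + (-49/9 + 10000 - 10 + 46000/9)/999)*8 = (-68 + (1/999)*(45287/3))*8 = (-68 + 45287/2997)*8 = -158509/2997*8 = -1268072/2997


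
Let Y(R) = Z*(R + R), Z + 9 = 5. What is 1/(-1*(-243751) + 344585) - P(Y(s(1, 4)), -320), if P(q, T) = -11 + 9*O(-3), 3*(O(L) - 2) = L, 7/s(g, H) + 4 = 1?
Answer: 1176673/588336 ≈ 2.0000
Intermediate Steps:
Z = -4 (Z = -9 + 5 = -4)
s(g, H) = -7/3 (s(g, H) = 7/(-4 + 1) = 7/(-3) = 7*(-⅓) = -7/3)
Y(R) = -8*R (Y(R) = -4*(R + R) = -8*R)
O(L) = 2 + L/3
P(q, T) = -2 (P(q, T) = -11 + 9*(2 + (⅓)*(-3)) = -11 + 9*(2 - 1) = -11 + 9*1 = -11 + 9 = -2)
1/(-1*(-243751) + 344585) - P(Y(s(1, 4)), -320) = 1/(-1*(-243751) + 344585) - 1*(-2) = 1/(243751 + 344585) + 2 = 1/588336 + 2 = 1176673/588336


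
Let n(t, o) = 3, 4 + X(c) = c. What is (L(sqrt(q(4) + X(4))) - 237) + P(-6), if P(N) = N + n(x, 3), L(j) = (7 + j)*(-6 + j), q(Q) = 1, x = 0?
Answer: -280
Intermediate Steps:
X(c) = -4 + c
L(j) = (-6 + j)*(7 + j)
P(N) = 3 + N (P(N) = N + 3 = 3 + N)
(L(sqrt(q(4) + X(4))) - 237) + P(-6) = ((-42 + sqrt(1 + (-4 + 4)) + (sqrt(1 + (-4 + 4)))**2) - 237) + (3 - 6) = ((-42 + sqrt(1 + 0) + (sqrt(1 + 0))**2) - 237) - 3 = ((-42 + sqrt(1) + (sqrt(1))**2) - 237) - 3 = ((-42 + 1 + 1**2) - 237) - 3 = ((-42 + 1 + 1) - 237) - 3 = (-40 - 237) - 3 = -277 - 3 = -280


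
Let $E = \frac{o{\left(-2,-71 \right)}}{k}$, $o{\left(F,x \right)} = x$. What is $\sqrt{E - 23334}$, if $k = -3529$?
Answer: $\frac{i \sqrt{290597675335}}{3529} \approx 152.75 i$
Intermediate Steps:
$E = \frac{71}{3529}$ ($E = - \frac{71}{-3529} = \left(-71\right) \left(- \frac{1}{3529}\right) = \frac{71}{3529} \approx 0.020119$)
$\sqrt{E - 23334} = \sqrt{\frac{71}{3529} - 23334} = \sqrt{- \frac{82345615}{3529}} = \frac{i \sqrt{290597675335}}{3529}$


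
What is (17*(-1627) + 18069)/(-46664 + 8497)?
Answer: 9590/38167 ≈ 0.25126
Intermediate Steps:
(17*(-1627) + 18069)/(-46664 + 8497) = (-27659 + 18069)/(-38167) = -9590*(-1/38167) = 9590/38167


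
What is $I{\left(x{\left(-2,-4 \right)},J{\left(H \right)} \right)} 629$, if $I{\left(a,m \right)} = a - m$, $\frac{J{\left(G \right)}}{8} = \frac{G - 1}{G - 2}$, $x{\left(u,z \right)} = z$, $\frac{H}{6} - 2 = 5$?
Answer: $- \frac{38369}{5} \approx -7673.8$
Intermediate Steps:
$H = 42$ ($H = 12 + 6 \cdot 5 = 12 + 30 = 42$)
$J{\left(G \right)} = \frac{8 \left(-1 + G\right)}{-2 + G}$ ($J{\left(G \right)} = 8 \frac{G - 1}{G - 2} = 8 \frac{-1 + G}{-2 + G} = \frac{8 \left(-1 + G\right)}{-2 + G}$)
$I{\left(x{\left(-2,-4 \right)},J{\left(H \right)} \right)} 629 = \left(-4 - \frac{8 \left(-1 + 42\right)}{-2 + 42}\right) 629 = \left(-4 - 8 \cdot \frac{1}{40} \cdot 41\right) 629 = \left(-4 - \frac{41}{5}\right) 629 = \left(- \frac{61}{5}\right) 629 = - \frac{38369}{5}$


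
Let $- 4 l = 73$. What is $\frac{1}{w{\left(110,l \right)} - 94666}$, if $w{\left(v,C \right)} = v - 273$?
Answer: $- \frac{1}{94829} \approx -1.0545 \cdot 10^{-5}$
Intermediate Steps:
$l = - \frac{73}{4}$ ($l = \left(- \frac{1}{4}\right) 73 = - \frac{73}{4} \approx -18.25$)
$w{\left(v,C \right)} = -273 + v$
$\frac{1}{w{\left(110,l \right)} - 94666} = \frac{1}{\left(-273 + 110\right) - 94666} = \frac{1}{-163 - 94666} = \frac{1}{-94829} = - \frac{1}{94829}$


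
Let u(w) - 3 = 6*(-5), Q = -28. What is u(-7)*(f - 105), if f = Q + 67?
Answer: 1782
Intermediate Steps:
u(w) = -27 (u(w) = 3 + 6*(-5) = 3 - 30 = -27)
f = 39 (f = -28 + 67 = 39)
u(-7)*(f - 105) = -27*(39 - 105) = -27*(-66) = 1782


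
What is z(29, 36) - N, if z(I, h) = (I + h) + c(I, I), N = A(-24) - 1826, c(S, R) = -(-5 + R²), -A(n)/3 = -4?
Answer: 1043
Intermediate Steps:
A(n) = 12 (A(n) = -3*(-4) = 12)
c(S, R) = 5 - R²
N = -1814 (N = 12 - 1826 = -1814)
z(I, h) = 5 + I + h - I² (z(I, h) = (I + h) + (5 - I²) = 5 + I + h - I²)
z(29, 36) - N = (5 + 29 + 36 - 1*29²) - 1*(-1814) = (5 + 29 + 36 - 1*841) + 1814 = (5 + 29 + 36 - 841) + 1814 = -771 + 1814 = 1043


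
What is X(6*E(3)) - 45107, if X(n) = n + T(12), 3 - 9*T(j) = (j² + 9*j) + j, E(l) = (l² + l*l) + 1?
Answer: -45022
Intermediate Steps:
E(l) = 1 + 2*l² (E(l) = (l² + l²) + 1 = 2*l² + 1 = 1 + 2*l²)
T(j) = ⅓ - 10*j/9 - j²/9 (T(j) = ⅓ - ((j² + 9*j) + j)/9 = ⅓ - (j² + 10*j)/9 = ⅓ + (-10*j/9 - j²/9) = ⅓ - 10*j/9 - j²/9)
X(n) = -29 + n (X(n) = n + (⅓ - 10/9*12 - ⅑*12²) = n + (⅓ - 40/3 - ⅑*144) = n + (⅓ - 40/3 - 16) = n - 29 = -29 + n)
X(6*E(3)) - 45107 = (-29 + 6*(1 + 2*3²)) - 45107 = (-29 + 6*(1 + 2*9)) - 45107 = (-29 + 6*(1 + 18)) - 45107 = (-29 + 6*19) - 45107 = (-29 + 114) - 45107 = 85 - 45107 = -45022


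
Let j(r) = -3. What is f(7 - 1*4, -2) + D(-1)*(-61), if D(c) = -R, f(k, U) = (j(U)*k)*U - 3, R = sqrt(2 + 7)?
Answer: 198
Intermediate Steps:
R = 3 (R = sqrt(9) = 3)
f(k, U) = -3 - 3*U*k (f(k, U) = (-3*k)*U - 3 = -3*U*k - 3 = -3 - 3*U*k)
D(c) = -3 (D(c) = -1*3 = -3)
f(7 - 1*4, -2) + D(-1)*(-61) = (-3 - 3*(-2)*(7 - 1*4)) - 3*(-61) = (-3 - 3*(-2)*(7 - 4)) + 183 = (-3 - 3*(-2)*3) + 183 = (-3 + 18) + 183 = 15 + 183 = 198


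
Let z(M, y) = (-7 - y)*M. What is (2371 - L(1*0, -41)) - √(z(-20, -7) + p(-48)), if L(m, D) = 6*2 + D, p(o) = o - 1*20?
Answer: 2400 - 2*I*√17 ≈ 2400.0 - 8.2462*I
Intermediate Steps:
z(M, y) = M*(-7 - y)
p(o) = -20 + o (p(o) = o - 20 = -20 + o)
L(m, D) = 12 + D
(2371 - L(1*0, -41)) - √(z(-20, -7) + p(-48)) = (2371 - (12 - 41)) - √(-1*(-20)*(7 - 7) + (-20 - 48)) = (2371 - 1*(-29)) - √(-1*(-20)*0 - 68) = (2371 + 29) - √(0 - 68) = 2400 - √(-68) = 2400 - 2*I*√17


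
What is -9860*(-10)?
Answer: 98600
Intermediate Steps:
-9860*(-10) = -1972*(-50) = 98600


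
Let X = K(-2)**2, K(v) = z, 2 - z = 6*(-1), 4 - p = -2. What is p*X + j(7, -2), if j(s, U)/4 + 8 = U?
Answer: 344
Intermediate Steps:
p = 6 (p = 4 - 1*(-2) = 4 + 2 = 6)
z = 8 (z = 2 - 6*(-1) = 2 - 1*(-6) = 2 + 6 = 8)
j(s, U) = -32 + 4*U
K(v) = 8
X = 64 (X = 8**2 = 64)
p*X + j(7, -2) = 6*64 + (-32 + 4*(-2)) = 384 + (-32 - 8) = 384 - 40 = 344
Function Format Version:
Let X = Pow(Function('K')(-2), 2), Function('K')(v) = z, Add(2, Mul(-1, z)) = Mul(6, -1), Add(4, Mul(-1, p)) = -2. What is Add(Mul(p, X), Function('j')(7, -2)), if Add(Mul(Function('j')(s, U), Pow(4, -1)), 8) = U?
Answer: 344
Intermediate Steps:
p = 6 (p = Add(4, Mul(-1, -2)) = Add(4, 2) = 6)
z = 8 (z = Add(2, Mul(-1, Mul(6, -1))) = Add(2, Mul(-1, -6)) = Add(2, 6) = 8)
Function('j')(s, U) = Add(-32, Mul(4, U))
Function('K')(v) = 8
X = 64 (X = Pow(8, 2) = 64)
Add(Mul(p, X), Function('j')(7, -2)) = Add(Mul(6, 64), Add(-32, Mul(4, -2))) = Add(384, Add(-32, -8)) = Add(384, -40) = 344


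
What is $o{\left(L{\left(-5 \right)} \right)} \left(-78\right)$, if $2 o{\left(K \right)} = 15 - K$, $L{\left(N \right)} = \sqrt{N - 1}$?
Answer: $-585 + 39 i \sqrt{6} \approx -585.0 + 95.53 i$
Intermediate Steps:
$L{\left(N \right)} = \sqrt{-1 + N}$
$o{\left(K \right)} = \frac{15}{2} - \frac{K}{2}$ ($o{\left(K \right)} = \frac{15 - K}{2} = \frac{15}{2} - \frac{K}{2}$)
$o{\left(L{\left(-5 \right)} \right)} \left(-78\right) = \left(\frac{15}{2} - \frac{\sqrt{-1 - 5}}{2}\right) \left(-78\right) = \left(\frac{15}{2} - \frac{\sqrt{-6}}{2}\right) \left(-78\right) = \left(\frac{15}{2} - \frac{i \sqrt{6}}{2}\right) \left(-78\right) = -585 + 39 i \sqrt{6}$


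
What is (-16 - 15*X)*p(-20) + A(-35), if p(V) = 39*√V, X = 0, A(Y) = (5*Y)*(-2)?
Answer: 350 - 1248*I*√5 ≈ 350.0 - 2790.6*I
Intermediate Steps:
A(Y) = -10*Y
(-16 - 15*X)*p(-20) + A(-35) = (-16 - 15*0)*(39*√(-20)) - 10*(-35) = (-16 + 0)*(39*(2*I*√5)) + 350 = -1248*I*√5 + 350 = 350 - 1248*I*√5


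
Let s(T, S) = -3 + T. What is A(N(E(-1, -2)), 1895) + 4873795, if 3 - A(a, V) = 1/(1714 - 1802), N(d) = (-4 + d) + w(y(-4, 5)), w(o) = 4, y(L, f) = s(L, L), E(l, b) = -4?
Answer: 428894225/88 ≈ 4.8738e+6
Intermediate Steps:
y(L, f) = -3 + L
N(d) = d (N(d) = (-4 + d) + 4 = d)
A(a, V) = 265/88 (A(a, V) = 3 - 1/(1714 - 1802) = 3 - 1/(-88) = 3 - 1*(-1/88) = 3 + 1/88 = 265/88)
A(N(E(-1, -2)), 1895) + 4873795 = 265/88 + 4873795 = 428894225/88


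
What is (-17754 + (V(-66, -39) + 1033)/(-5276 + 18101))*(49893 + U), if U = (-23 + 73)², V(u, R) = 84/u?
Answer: -1325508077707/1425 ≈ -9.3018e+8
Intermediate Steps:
U = 2500 (U = 50² = 2500)
(-17754 + (V(-66, -39) + 1033)/(-5276 + 18101))*(49893 + U) = (-17754 + (84/(-66) + 1033)/(-5276 + 18101))*(49893 + 2500) = (-17754 + (84*(-1/66) + 1033)/12825)*52393 = (-17754 + (-14/11 + 1033)*(1/12825))*52393 = (-17754 + (11349/11)*(1/12825))*52393 = (-17754 + 1261/15675)*52393 = -278292689/15675*52393 = -1325508077707/1425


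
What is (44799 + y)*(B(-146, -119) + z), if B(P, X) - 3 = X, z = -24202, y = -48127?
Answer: 80930304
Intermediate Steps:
B(P, X) = 3 + X
(44799 + y)*(B(-146, -119) + z) = (44799 - 48127)*((3 - 119) - 24202) = -3328*(-116 - 24202) = -3328*(-24318) = 80930304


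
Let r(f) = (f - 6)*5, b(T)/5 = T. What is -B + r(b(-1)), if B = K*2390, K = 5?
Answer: -12005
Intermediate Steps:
b(T) = 5*T
B = 11950 (B = 5*2390 = 11950)
r(f) = -30 + 5*f (r(f) = (-6 + f)*5 = -30 + 5*f)
-B + r(b(-1)) = -1*11950 + (-30 + 5*(5*(-1))) = -11950 + (-30 + 5*(-5)) = -11950 + (-30 - 25) = -11950 - 55 = -12005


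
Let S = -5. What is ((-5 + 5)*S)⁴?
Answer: 0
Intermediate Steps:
((-5 + 5)*S)⁴ = ((-5 + 5)*(-5))⁴ = (0*(-5))⁴ = 0⁴ = 0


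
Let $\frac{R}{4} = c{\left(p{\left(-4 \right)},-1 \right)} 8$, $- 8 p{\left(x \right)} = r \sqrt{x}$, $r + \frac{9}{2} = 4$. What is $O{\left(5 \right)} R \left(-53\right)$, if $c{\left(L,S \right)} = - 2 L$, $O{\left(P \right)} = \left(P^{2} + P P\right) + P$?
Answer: $23320 i \approx 23320.0 i$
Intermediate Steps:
$O{\left(P \right)} = P + 2 P^{2}$ ($O{\left(P \right)} = \left(P^{2} + P^{2}\right) + P = 2 P^{2} + P = P + 2 P^{2}$)
$r = - \frac{1}{2}$ ($r = - \frac{9}{2} + 4 = - \frac{1}{2} \approx -0.5$)
$p{\left(x \right)} = \frac{\sqrt{x}}{16}$ ($p{\left(x \right)} = - \frac{\left(- \frac{1}{2}\right) \sqrt{x}}{8} = \frac{\sqrt{x}}{16}$)
$R = - 8 i$ ($R = 4 - 2 \frac{\sqrt{-4}}{16} \cdot 8 = 4 - 2 \frac{2 i}{16} \cdot 8 = 4 - 2 \frac{i}{8} \cdot 8 = 4 - \frac{i}{4} \cdot 8 = 4 \left(- 2 i\right) = - 8 i \approx - 8.0 i$)
$O{\left(5 \right)} R \left(-53\right) = 5 \left(1 + 2 \cdot 5\right) \left(- 8 i\right) \left(-53\right) = 5 \left(1 + 10\right) \left(- 8 i\right) \left(-53\right) = 5 \cdot 11 \left(- 8 i\right) \left(-53\right) = 55 \left(- 8 i\right) \left(-53\right) = - 440 i \left(-53\right) = 23320 i$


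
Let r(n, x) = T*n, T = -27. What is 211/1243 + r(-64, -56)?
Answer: 2148115/1243 ≈ 1728.2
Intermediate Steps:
r(n, x) = -27*n
211/1243 + r(-64, -56) = 211/1243 - 27*(-64) = 211*(1/1243) + 1728 = 211/1243 + 1728 = 2148115/1243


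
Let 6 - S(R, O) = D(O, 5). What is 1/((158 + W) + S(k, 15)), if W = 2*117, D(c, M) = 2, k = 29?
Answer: 1/396 ≈ 0.0025253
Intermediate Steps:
S(R, O) = 4 (S(R, O) = 6 - 1*2 = 6 - 2 = 4)
W = 234
1/((158 + W) + S(k, 15)) = 1/((158 + 234) + 4) = 1/(392 + 4) = 1/396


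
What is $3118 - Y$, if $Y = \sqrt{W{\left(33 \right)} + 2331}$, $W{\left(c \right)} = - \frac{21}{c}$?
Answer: $3118 - \frac{\sqrt{281974}}{11} \approx 3069.7$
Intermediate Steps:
$Y = \frac{\sqrt{281974}}{11}$ ($Y = \sqrt{- \frac{21}{33} + 2331} = \sqrt{\left(-21\right) \frac{1}{33} + 2331} = \sqrt{- \frac{7}{11} + 2331} = \sqrt{\frac{25634}{11}} = \frac{\sqrt{281974}}{11} \approx 48.274$)
$3118 - Y = 3118 - \frac{\sqrt{281974}}{11}$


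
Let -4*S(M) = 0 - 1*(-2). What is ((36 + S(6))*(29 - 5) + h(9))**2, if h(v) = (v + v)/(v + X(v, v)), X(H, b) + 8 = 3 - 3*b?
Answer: 383298084/529 ≈ 7.2457e+5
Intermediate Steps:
X(H, b) = -5 - 3*b (X(H, b) = -8 + (3 - 3*b) = -5 - 3*b)
h(v) = 2*v/(-5 - 2*v) (h(v) = (v + v)/(v + (-5 - 3*v)) = (2*v)/(-5 - 2*v) = 2*v/(-5 - 2*v))
S(M) = -1/2 (S(M) = -(0 - 1*(-2))/4 = -(0 + 2)/4 = -1/4*2 = -1/2)
((36 + S(6))*(29 - 5) + h(9))**2 = ((36 - 1/2)*(29 - 5) - 2*9/(5 + 2*9))**2 = ((71/2)*24 - 2*9/(5 + 18))**2 = (852 - 2*9/23)**2 = (852 - 2*9*1/23)**2 = (852 - 18/23)**2 = (19578/23)**2 = 383298084/529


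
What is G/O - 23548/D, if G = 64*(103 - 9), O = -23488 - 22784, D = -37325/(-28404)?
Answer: -483587402966/26985975 ≈ -17920.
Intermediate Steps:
D = 37325/28404 (D = -37325*(-1/28404) = 37325/28404 ≈ 1.3141)
O = -46272
G = 6016 (G = 64*94 = 6016)
G/O - 23548/D = 6016/(-46272) - 23548/37325/28404 = 6016*(-1/46272) - 23548*28404/37325 = -94/723 - 668857392/37325 = -483587402966/26985975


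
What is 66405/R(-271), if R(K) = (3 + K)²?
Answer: 66405/71824 ≈ 0.92455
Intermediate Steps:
66405/R(-271) = 66405/((3 - 271)²) = 66405/((-268)²) = 66405/71824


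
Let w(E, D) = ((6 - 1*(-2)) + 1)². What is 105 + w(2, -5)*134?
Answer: 10959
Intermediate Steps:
w(E, D) = 81 (w(E, D) = ((6 + 2) + 1)² = (8 + 1)² = 9² = 81)
105 + w(2, -5)*134 = 105 + 81*134 = 105 + 10854 = 10959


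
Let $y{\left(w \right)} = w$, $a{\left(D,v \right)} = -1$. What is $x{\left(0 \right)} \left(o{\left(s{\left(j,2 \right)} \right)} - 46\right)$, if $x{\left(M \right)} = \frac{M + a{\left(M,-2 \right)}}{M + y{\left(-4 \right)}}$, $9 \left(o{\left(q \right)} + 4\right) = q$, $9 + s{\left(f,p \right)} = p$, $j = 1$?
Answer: $- \frac{457}{36} \approx -12.694$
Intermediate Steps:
$s{\left(f,p \right)} = -9 + p$
$o{\left(q \right)} = -4 + \frac{q}{9}$
$x{\left(M \right)} = \frac{-1 + M}{-4 + M}$ ($x{\left(M \right)} = \frac{M - 1}{M - 4} = \frac{-1 + M}{-4 + M}$)
$x{\left(0 \right)} \left(o{\left(s{\left(j,2 \right)} \right)} - 46\right) = \frac{-1 + 0}{-4 + 0} \left(\left(-4 + \frac{-9 + 2}{9}\right) - 46\right) = \frac{1}{-4} \left(-1\right) \left(\left(-4 + \frac{1}{9} \left(-7\right)\right) - 46\right) = \left(- \frac{1}{4}\right) \left(-1\right) \left(\left(-4 - \frac{7}{9}\right) - 46\right) = \frac{- \frac{43}{9} - 46}{4} = \frac{1}{4} \left(- \frac{457}{9}\right) = - \frac{457}{36}$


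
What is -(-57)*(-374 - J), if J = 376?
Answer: -42750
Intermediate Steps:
-(-57)*(-374 - J) = -(-57)*(-374 - 1*376) = -(-57)*(-374 - 376) = -(-57)*(-750) = -57*750 = -42750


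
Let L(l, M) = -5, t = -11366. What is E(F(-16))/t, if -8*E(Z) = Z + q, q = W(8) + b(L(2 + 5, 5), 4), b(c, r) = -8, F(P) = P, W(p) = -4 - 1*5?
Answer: -33/90928 ≈ -0.00036292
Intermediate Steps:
W(p) = -9 (W(p) = -4 - 5 = -9)
q = -17 (q = -9 - 8 = -17)
E(Z) = 17/8 - Z/8 (E(Z) = -(Z - 17)/8 = -(-17 + Z)/8 = 17/8 - Z/8)
E(F(-16))/t = (17/8 - 1/8*(-16))/(-11366) = (17/8 + 2)*(-1/11366) = (33/8)*(-1/11366) = -33/90928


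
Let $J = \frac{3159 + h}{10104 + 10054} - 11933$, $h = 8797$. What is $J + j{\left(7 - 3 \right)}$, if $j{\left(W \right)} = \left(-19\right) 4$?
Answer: $- \frac{121032733}{10079} \approx -12008.0$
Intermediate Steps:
$j{\left(W \right)} = -76$
$J = - \frac{120266729}{10079}$ ($J = \frac{3159 + 8797}{10104 + 10054} - 11933 = \frac{11956}{20158} - 11933 = 11956 \cdot \frac{1}{20158} - 11933 = \frac{5978}{10079} - 11933 = - \frac{120266729}{10079} \approx -11932.0$)
$J + j{\left(7 - 3 \right)} = - \frac{120266729}{10079} - 76 = - \frac{121032733}{10079}$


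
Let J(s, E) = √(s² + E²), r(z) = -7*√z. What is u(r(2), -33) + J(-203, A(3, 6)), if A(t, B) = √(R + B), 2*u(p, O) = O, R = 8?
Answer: -33/2 + √41223 ≈ 186.53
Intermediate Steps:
u(p, O) = O/2
A(t, B) = √(8 + B)
J(s, E) = √(E² + s²)
u(r(2), -33) + J(-203, A(3, 6)) = (½)*(-33) + √((√(8 + 6))² + (-203)²) = -33/2 + √((√14)² + 41209) = -33/2 + √(14 + 41209) = -33/2 + √41223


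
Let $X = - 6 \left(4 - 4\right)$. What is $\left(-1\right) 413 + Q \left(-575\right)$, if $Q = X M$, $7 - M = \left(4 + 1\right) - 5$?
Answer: $-413$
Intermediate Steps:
$X = 0$ ($X = \left(-6\right) 0 = 0$)
$M = 7$ ($M = 7 - \left(\left(4 + 1\right) - 5\right) = 7 - \left(5 - 5\right) = 7 - 0 = 7 + 0 = 7$)
$Q = 0$ ($Q = 0 \cdot 7 = 0$)
$\left(-1\right) 413 + Q \left(-575\right) = \left(-1\right) 413 + 0 \left(-575\right) = -413 + 0 = -413$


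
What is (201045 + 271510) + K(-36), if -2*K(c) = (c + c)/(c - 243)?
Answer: 14649201/31 ≈ 4.7256e+5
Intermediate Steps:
K(c) = -c/(-243 + c) (K(c) = -(c + c)/(2*(c - 243)) = -2*c/(2*(-243 + c)) = -c/(-243 + c))
(201045 + 271510) + K(-36) = (201045 + 271510) - 1*(-36)/(-243 - 36) = 472555 - 1*(-36)/(-279) = 472555 - 1*(-36)*(-1/279) = 472555 - 4/31 = 14649201/31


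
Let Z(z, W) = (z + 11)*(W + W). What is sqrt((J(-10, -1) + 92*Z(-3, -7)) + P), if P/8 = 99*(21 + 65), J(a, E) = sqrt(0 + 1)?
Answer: sqrt(57809) ≈ 240.44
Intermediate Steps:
J(a, E) = 1 (J(a, E) = sqrt(1) = 1)
Z(z, W) = 2*W*(11 + z) (Z(z, W) = (11 + z)*(2*W) = 2*W*(11 + z))
P = 68112 (P = 8*(99*(21 + 65)) = 8*(99*86) = 8*8514 = 68112)
sqrt((J(-10, -1) + 92*Z(-3, -7)) + P) = sqrt((1 + 92*(2*(-7)*(11 - 3))) + 68112) = sqrt((1 + 92*(2*(-7)*8)) + 68112) = sqrt((1 + 92*(-112)) + 68112) = sqrt((1 - 10304) + 68112) = sqrt(-10303 + 68112) = sqrt(57809)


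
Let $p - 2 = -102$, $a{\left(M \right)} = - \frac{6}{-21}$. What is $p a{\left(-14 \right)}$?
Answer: $- \frac{200}{7} \approx -28.571$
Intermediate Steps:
$a{\left(M \right)} = \frac{2}{7}$ ($a{\left(M \right)} = \left(-6\right) \left(- \frac{1}{21}\right) = \frac{2}{7}$)
$p = -100$ ($p = 2 - 102 = -100$)
$p a{\left(-14 \right)} = \left(-100\right) \frac{2}{7} = - \frac{200}{7}$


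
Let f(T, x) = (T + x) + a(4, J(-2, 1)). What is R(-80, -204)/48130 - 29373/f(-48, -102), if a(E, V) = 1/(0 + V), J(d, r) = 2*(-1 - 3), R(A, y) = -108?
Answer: 5654825106/28902065 ≈ 195.65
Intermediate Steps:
J(d, r) = -8 (J(d, r) = 2*(-4) = -8)
a(E, V) = 1/V
f(T, x) = -⅛ + T + x (f(T, x) = (T + x) + 1/(-8) = (T + x) - ⅛ = -⅛ + T + x)
R(-80, -204)/48130 - 29373/f(-48, -102) = -108/48130 - 29373/(-⅛ - 48 - 102) = -108*1/48130 - 29373/(-1201/8) = -54/24065 - 29373*(-8/1201) = -54/24065 + 234984/1201 = 5654825106/28902065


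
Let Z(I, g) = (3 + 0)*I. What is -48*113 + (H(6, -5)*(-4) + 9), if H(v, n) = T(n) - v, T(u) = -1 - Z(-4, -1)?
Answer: -5435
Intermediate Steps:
Z(I, g) = 3*I
T(u) = 11 (T(u) = -1 - 3*(-4) = -1 - 1*(-12) = -1 + 12 = 11)
H(v, n) = 11 - v
-48*113 + (H(6, -5)*(-4) + 9) = -48*113 + ((11 - 1*6)*(-4) + 9) = -5424 + ((11 - 6)*(-4) + 9) = -5424 + (5*(-4) + 9) = -5424 + (-20 + 9) = -5424 - 11 = -5435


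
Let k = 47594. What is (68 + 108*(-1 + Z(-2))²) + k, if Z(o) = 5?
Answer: 49390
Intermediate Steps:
(68 + 108*(-1 + Z(-2))²) + k = (68 + 108*(-1 + 5)²) + 47594 = (68 + 108*4²) + 47594 = (68 + 108*16) + 47594 = (68 + 1728) + 47594 = 1796 + 47594 = 49390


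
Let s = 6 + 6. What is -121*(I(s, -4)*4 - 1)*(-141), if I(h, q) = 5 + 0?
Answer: 324159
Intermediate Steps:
s = 12
I(h, q) = 5
-121*(I(s, -4)*4 - 1)*(-141) = -121*(5*4 - 1)*(-141) = -121*(20 - 1)*(-141) = -121*19*(-141) = -2299*(-141) = 324159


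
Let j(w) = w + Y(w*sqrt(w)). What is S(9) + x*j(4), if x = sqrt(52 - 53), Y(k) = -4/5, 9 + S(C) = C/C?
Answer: -8 + 16*I/5 ≈ -8.0 + 3.2*I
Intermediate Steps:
S(C) = -8 (S(C) = -9 + C/C = -9 + 1 = -8)
Y(k) = -4/5 (Y(k) = -4*1/5 = -4/5)
x = I (x = sqrt(-1) = I ≈ 1.0*I)
j(w) = -4/5 + w (j(w) = w - 4/5 = -4/5 + w)
S(9) + x*j(4) = -8 + I*(-4/5 + 4) = -8 + I*(16/5) = -8 + 16*I/5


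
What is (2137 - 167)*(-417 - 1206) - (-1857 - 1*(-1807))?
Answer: -3197260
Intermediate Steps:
(2137 - 167)*(-417 - 1206) - (-1857 - 1*(-1807)) = 1970*(-1623) - (-1857 + 1807) = -3197310 - 1*(-50) = -3197310 + 50 = -3197260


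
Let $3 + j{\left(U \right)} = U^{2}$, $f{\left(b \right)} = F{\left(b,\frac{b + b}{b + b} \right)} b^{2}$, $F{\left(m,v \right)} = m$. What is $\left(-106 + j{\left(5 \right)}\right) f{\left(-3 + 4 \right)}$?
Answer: $-84$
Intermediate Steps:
$f{\left(b \right)} = b^{3}$ ($f{\left(b \right)} = b b^{2} = b^{3}$)
$j{\left(U \right)} = -3 + U^{2}$
$\left(-106 + j{\left(5 \right)}\right) f{\left(-3 + 4 \right)} = \left(-106 - \left(3 - 5^{2}\right)\right) \left(-3 + 4\right)^{3} = \left(-106 + \left(-3 + 25\right)\right) 1^{3} = \left(-106 + 22\right) 1 = \left(-84\right) 1 = -84$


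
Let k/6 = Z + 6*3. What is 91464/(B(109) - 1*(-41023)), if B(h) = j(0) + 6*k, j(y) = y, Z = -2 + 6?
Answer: 91464/41815 ≈ 2.1873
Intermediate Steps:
Z = 4
k = 132 (k = 6*(4 + 6*3) = 6*(4 + 18) = 6*22 = 132)
B(h) = 792 (B(h) = 0 + 6*132 = 0 + 792 = 792)
91464/(B(109) - 1*(-41023)) = 91464/(792 - 1*(-41023)) = 91464/(792 + 41023) = 91464/41815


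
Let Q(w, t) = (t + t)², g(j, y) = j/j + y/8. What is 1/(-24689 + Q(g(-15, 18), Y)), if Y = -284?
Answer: 1/297935 ≈ 3.3564e-6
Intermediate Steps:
g(j, y) = 1 + y/8 (g(j, y) = 1 + y*(⅛) = 1 + y/8)
Q(w, t) = 4*t² (Q(w, t) = (2*t)² = 4*t²)
1/(-24689 + Q(g(-15, 18), Y)) = 1/(-24689 + 4*(-284)²) = 1/(-24689 + 4*80656) = 1/(-24689 + 322624) = 1/297935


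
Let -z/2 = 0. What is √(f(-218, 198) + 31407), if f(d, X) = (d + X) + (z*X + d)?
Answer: √31169 ≈ 176.55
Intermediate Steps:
z = 0 (z = -2*0 = 0)
f(d, X) = X + 2*d (f(d, X) = (d + X) + (0*X + d) = (X + d) + (0 + d) = (X + d) + d = X + 2*d)
√(f(-218, 198) + 31407) = √((198 + 2*(-218)) + 31407) = √((198 - 436) + 31407) = √(-238 + 31407) = √31169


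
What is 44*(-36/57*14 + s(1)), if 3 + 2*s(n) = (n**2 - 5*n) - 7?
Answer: -13244/19 ≈ -697.05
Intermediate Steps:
s(n) = -5 + n**2/2 - 5*n/2 (s(n) = -3/2 + ((n**2 - 5*n) - 7)/2 = -3/2 + (-7 + n**2 - 5*n)/2 = -3/2 + (-7/2 + n**2/2 - 5*n/2) = -5 + n**2/2 - 5*n/2)
44*(-36/57*14 + s(1)) = 44*(-36/57*14 + (-5 + (1/2)*1**2 - 5/2*1)) = 44*(-36*1/57*14 + (-5 + (1/2)*1 - 5/2)) = 44*(-12/19*14 + (-5 + 1/2 - 5/2)) = 44*(-168/19 - 7) = 44*(-301/19) = -13244/19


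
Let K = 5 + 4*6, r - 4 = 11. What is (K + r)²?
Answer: 1936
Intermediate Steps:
r = 15 (r = 4 + 11 = 15)
K = 29 (K = 5 + 24 = 29)
(K + r)² = (29 + 15)² = 44² = 1936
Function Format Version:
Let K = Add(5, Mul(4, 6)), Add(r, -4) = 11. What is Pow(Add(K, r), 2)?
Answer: 1936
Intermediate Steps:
r = 15 (r = Add(4, 11) = 15)
K = 29 (K = Add(5, 24) = 29)
Pow(Add(K, r), 2) = Pow(Add(29, 15), 2) = Pow(44, 2) = 1936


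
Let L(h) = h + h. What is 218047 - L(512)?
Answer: 217023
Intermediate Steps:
L(h) = 2*h
218047 - L(512) = 218047 - 2*512 = 218047 - 1*1024 = 218047 - 1024 = 217023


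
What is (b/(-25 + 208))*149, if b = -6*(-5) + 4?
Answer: 5066/183 ≈ 27.683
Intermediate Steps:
b = 34 (b = 30 + 4 = 34)
(b/(-25 + 208))*149 = (34/(-25 + 208))*149 = (34/183)*149 = 5066/183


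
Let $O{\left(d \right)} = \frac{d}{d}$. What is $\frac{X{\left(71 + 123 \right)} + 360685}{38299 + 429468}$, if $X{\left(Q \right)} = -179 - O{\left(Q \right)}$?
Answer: $\frac{360505}{467767} \approx 0.77069$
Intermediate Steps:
$O{\left(d \right)} = 1$
$X{\left(Q \right)} = -180$ ($X{\left(Q \right)} = -179 - 1 = -180$)
$\frac{X{\left(71 + 123 \right)} + 360685}{38299 + 429468} = \frac{-180 + 360685}{38299 + 429468} = \frac{360505}{467767}$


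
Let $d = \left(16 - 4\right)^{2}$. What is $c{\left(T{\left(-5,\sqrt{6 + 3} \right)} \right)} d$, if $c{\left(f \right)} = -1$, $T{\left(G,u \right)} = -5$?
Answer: $-144$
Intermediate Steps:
$d = 144$ ($d = 12^{2} = 144$)
$c{\left(T{\left(-5,\sqrt{6 + 3} \right)} \right)} d = \left(-1\right) 144 = -144$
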